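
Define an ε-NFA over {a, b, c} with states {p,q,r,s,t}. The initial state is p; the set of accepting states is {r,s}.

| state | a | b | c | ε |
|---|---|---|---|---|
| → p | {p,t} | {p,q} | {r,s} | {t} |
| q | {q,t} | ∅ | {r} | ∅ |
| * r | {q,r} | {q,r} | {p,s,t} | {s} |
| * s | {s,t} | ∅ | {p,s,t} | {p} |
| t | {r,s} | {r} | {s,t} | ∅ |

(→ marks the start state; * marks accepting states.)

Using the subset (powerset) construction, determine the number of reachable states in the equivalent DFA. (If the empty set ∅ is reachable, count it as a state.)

3

Start state of the DFA: {p,t} (ε-closure of the NFA start).
{p,t} --a--> {p,r,s,t}  [new]
{p,t} --b--> {p,q,r,s,t}  [new]
{p,t} --c--> {p,r,s,t}  [seen]
{p,r,s,t} --a--> {p,q,r,s,t}  [seen]
{p,r,s,t} --b--> {p,q,r,s,t}  [seen]
{p,r,s,t} --c--> {p,r,s,t}  [seen]
{p,q,r,s,t} --a--> {p,q,r,s,t}  [seen]
{p,q,r,s,t} --b--> {p,q,r,s,t}  [seen]
{p,q,r,s,t} --c--> {p,r,s,t}  [seen]
Reachable DFA states: {p,t}, {p,r,s,t}, {p,q,r,s,t}.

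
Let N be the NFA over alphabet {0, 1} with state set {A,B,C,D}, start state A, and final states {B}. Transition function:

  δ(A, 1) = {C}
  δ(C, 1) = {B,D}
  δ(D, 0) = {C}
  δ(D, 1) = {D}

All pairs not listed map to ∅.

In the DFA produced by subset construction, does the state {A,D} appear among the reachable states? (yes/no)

Start state of the DFA: {A}.
{A} --0--> ∅  [new]
{A} --1--> {C}  [new]
∅ --0--> ∅  [seen]
∅ --1--> ∅  [seen]
{C} --0--> ∅  [seen]
{C} --1--> {B,D}  [new]
{B,D} --0--> {C}  [seen]
{B,D} --1--> {D}  [new]
{D} --0--> {C}  [seen]
{D} --1--> {D}  [seen]
Reachable DFA states: {A}, ∅, {C}, {B,D}, {D}.
{A,D} is not among them.

no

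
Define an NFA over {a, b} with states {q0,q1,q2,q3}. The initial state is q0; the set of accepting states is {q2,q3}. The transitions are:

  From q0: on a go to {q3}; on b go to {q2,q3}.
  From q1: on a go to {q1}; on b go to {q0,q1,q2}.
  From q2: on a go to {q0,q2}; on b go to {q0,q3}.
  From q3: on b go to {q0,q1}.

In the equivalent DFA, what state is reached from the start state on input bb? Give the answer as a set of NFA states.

Start: {q0}.
δ(q0,b) = {q2,q3}.
Union: {q2,q3}.
After b: {q2,q3}.
δ(q2,b) = {q0,q3}; δ(q3,b) = {q0,q1}.
Union: {q0,q1,q3}.
After b: {q0,q1,q3}.

{q0,q1,q3}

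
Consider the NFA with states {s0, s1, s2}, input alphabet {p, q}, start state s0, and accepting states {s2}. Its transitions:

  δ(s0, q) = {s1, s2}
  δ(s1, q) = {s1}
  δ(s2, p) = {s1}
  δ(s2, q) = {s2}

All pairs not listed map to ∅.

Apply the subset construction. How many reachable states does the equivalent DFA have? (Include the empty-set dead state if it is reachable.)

Start state of the DFA: {s0}.
{s0} --p--> ∅  [new]
{s0} --q--> {s1, s2}  [new]
∅ --p--> ∅  [seen]
∅ --q--> ∅  [seen]
{s1, s2} --p--> {s1}  [new]
{s1, s2} --q--> {s1, s2}  [seen]
{s1} --p--> ∅  [seen]
{s1} --q--> {s1}  [seen]
Reachable DFA states: {s0}, ∅, {s1, s2}, {s1}.

4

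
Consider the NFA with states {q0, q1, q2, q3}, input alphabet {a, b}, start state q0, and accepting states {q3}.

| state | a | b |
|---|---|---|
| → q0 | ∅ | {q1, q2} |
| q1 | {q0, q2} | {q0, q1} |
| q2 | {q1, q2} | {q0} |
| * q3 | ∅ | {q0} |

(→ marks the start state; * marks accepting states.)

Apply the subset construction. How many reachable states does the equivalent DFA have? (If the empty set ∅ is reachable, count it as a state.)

Start state of the DFA: {q0}.
{q0} --a--> ∅  [new]
{q0} --b--> {q1, q2}  [new]
∅ --a--> ∅  [seen]
∅ --b--> ∅  [seen]
{q1, q2} --a--> {q0, q1, q2}  [new]
{q1, q2} --b--> {q0, q1}  [new]
{q0, q1, q2} --a--> {q0, q1, q2}  [seen]
{q0, q1, q2} --b--> {q0, q1, q2}  [seen]
{q0, q1} --a--> {q0, q2}  [new]
{q0, q1} --b--> {q0, q1, q2}  [seen]
{q0, q2} --a--> {q1, q2}  [seen]
{q0, q2} --b--> {q0, q1, q2}  [seen]
Reachable DFA states: {q0}, ∅, {q1, q2}, {q0, q1, q2}, {q0, q1}, {q0, q2}.

6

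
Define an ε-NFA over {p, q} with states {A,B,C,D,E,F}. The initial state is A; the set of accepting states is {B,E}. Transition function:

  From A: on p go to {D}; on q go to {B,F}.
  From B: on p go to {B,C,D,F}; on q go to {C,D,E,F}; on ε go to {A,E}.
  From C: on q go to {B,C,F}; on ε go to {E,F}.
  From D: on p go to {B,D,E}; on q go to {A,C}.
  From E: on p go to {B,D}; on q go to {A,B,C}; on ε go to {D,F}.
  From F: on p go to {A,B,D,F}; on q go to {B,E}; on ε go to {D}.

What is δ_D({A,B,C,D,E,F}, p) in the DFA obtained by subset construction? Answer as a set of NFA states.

{A,B,C,D,E,F}

δ(A,p) = {D}; δ(B,p) = {B,C,D,F}; δ(C,p) = ∅; δ(D,p) = {B,D,E}; δ(E,p) = {B,D}; δ(F,p) = {A,B,D,F}.
Union: {A,B,C,D,E,F}.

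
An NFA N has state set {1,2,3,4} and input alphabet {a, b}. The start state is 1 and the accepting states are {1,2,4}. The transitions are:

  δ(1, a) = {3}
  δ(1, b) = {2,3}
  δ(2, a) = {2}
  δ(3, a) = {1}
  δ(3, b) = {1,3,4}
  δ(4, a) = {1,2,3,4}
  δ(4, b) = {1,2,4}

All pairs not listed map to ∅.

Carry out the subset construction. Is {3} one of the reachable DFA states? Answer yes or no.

yes

Start state of the DFA: {1}.
{1} --a--> {3}  [new]
{1} --b--> {2,3}  [new]
{3} --a--> {1}  [seen]
{3} --b--> {1,3,4}  [new]
{2,3} --a--> {1,2}  [new]
{2,3} --b--> {1,3,4}  [seen]
{1,3,4} --a--> {1,2,3,4}  [new]
{1,3,4} --b--> {1,2,3,4}  [seen]
{1,2} --a--> {2,3}  [seen]
{1,2} --b--> {2,3}  [seen]
{1,2,3,4} --a--> {1,2,3,4}  [seen]
{1,2,3,4} --b--> {1,2,3,4}  [seen]
Reachable DFA states: {1}, {3}, {2,3}, {1,3,4}, {1,2}, {1,2,3,4}.
{3} is among them.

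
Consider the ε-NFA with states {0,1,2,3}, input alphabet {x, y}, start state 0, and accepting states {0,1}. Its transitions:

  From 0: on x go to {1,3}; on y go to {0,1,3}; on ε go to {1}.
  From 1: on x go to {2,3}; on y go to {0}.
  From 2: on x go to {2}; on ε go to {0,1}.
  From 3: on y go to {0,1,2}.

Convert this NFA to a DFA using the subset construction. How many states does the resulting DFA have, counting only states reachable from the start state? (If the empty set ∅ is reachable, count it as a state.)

Start state of the DFA: {0,1} (ε-closure of the NFA start).
{0,1} --x--> {0,1,2,3}  [new]
{0,1} --y--> {0,1,3}  [new]
{0,1,2,3} --x--> {0,1,2,3}  [seen]
{0,1,2,3} --y--> {0,1,2,3}  [seen]
{0,1,3} --x--> {0,1,2,3}  [seen]
{0,1,3} --y--> {0,1,2,3}  [seen]
Reachable DFA states: {0,1}, {0,1,2,3}, {0,1,3}.

3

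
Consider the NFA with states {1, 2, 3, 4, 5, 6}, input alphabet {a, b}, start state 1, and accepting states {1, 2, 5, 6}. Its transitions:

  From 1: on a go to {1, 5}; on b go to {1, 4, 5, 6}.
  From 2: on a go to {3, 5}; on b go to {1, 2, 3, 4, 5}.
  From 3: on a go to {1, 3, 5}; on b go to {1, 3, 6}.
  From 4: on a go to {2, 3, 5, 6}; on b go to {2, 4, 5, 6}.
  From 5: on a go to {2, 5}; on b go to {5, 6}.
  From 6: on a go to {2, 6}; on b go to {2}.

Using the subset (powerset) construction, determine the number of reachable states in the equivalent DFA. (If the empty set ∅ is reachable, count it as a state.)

Start state of the DFA: {1}.
{1} --a--> {1, 5}  [new]
{1} --b--> {1, 4, 5, 6}  [new]
{1, 5} --a--> {1, 2, 5}  [new]
{1, 5} --b--> {1, 4, 5, 6}  [seen]
{1, 4, 5, 6} --a--> {1, 2, 3, 5, 6}  [new]
{1, 4, 5, 6} --b--> {1, 2, 4, 5, 6}  [new]
{1, 2, 5} --a--> {1, 2, 3, 5}  [new]
{1, 2, 5} --b--> {1, 2, 3, 4, 5, 6}  [new]
{1, 2, 3, 5, 6} --a--> {1, 2, 3, 5, 6}  [seen]
{1, 2, 3, 5, 6} --b--> {1, 2, 3, 4, 5, 6}  [seen]
{1, 2, 4, 5, 6} --a--> {1, 2, 3, 5, 6}  [seen]
{1, 2, 4, 5, 6} --b--> {1, 2, 3, 4, 5, 6}  [seen]
{1, 2, 3, 5} --a--> {1, 2, 3, 5}  [seen]
{1, 2, 3, 5} --b--> {1, 2, 3, 4, 5, 6}  [seen]
{1, 2, 3, 4, 5, 6} --a--> {1, 2, 3, 5, 6}  [seen]
{1, 2, 3, 4, 5, 6} --b--> {1, 2, 3, 4, 5, 6}  [seen]
Reachable DFA states: {1}, {1, 5}, {1, 4, 5, 6}, {1, 2, 5}, {1, 2, 3, 5, 6}, {1, 2, 4, 5, 6}, {1, 2, 3, 5}, {1, 2, 3, 4, 5, 6}.

8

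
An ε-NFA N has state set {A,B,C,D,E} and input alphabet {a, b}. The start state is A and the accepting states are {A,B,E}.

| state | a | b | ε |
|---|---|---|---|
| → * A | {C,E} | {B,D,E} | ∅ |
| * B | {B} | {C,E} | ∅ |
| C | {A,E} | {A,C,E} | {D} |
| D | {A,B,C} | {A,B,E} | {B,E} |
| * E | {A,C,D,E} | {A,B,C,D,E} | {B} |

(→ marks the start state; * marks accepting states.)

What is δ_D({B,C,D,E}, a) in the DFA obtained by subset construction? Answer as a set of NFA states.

{A,B,C,D,E}

δ(B,a) = {B}; δ(C,a) = {A,E}; δ(D,a) = {A,B,C}; δ(E,a) = {A,C,D,E}.
Union: {A,B,C,D,E}.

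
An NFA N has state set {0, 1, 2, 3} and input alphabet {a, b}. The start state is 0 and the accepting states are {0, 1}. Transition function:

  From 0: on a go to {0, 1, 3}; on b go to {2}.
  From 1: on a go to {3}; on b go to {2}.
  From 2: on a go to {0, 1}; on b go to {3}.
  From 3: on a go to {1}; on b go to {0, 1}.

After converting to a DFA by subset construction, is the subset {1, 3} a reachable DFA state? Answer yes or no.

no

Start state of the DFA: {0}.
{0} --a--> {0, 1, 3}  [new]
{0} --b--> {2}  [new]
{0, 1, 3} --a--> {0, 1, 3}  [seen]
{0, 1, 3} --b--> {0, 1, 2}  [new]
{2} --a--> {0, 1}  [new]
{2} --b--> {3}  [new]
{0, 1, 2} --a--> {0, 1, 3}  [seen]
{0, 1, 2} --b--> {2, 3}  [new]
{0, 1} --a--> {0, 1, 3}  [seen]
{0, 1} --b--> {2}  [seen]
{3} --a--> {1}  [new]
{3} --b--> {0, 1}  [seen]
{2, 3} --a--> {0, 1}  [seen]
{2, 3} --b--> {0, 1, 3}  [seen]
{1} --a--> {3}  [seen]
{1} --b--> {2}  [seen]
Reachable DFA states: {0}, {0, 1, 3}, {2}, {0, 1, 2}, {0, 1}, {3}, {2, 3}, {1}.
{1, 3} is not among them.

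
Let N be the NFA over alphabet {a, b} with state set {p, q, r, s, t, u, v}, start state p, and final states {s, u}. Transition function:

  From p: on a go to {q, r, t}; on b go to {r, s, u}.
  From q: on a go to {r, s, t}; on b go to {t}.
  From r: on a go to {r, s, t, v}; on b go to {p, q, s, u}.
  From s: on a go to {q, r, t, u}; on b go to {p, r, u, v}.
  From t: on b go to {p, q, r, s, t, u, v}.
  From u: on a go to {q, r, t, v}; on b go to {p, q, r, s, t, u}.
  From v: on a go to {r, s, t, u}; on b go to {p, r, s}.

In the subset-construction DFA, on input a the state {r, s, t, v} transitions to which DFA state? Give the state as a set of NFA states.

{q, r, s, t, u, v}

δ(r,a) = {r, s, t, v}; δ(s,a) = {q, r, t, u}; δ(t,a) = ∅; δ(v,a) = {r, s, t, u}.
Union: {q, r, s, t, u, v}.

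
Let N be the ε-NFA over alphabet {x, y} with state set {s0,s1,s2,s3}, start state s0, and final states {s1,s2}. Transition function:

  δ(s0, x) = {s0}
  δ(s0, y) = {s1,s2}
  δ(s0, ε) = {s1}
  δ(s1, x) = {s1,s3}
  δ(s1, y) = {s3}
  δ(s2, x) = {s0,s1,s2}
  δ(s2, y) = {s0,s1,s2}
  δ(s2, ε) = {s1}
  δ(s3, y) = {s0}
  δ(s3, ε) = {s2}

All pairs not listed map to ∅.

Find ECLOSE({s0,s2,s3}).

Begin with {s0,s2,s3}.
s0 →ε {s1}; add s1.
ε-closure = {s0,s1,s2,s3}.

{s0,s1,s2,s3}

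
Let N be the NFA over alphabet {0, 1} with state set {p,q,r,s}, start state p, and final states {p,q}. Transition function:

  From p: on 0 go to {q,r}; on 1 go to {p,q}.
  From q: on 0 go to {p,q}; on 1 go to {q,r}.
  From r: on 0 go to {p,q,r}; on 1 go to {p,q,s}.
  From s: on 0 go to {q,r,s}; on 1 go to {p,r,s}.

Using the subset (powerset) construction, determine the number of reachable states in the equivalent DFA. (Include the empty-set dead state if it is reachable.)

Start state of the DFA: {p}.
{p} --0--> {q,r}  [new]
{p} --1--> {p,q}  [new]
{q,r} --0--> {p,q,r}  [new]
{q,r} --1--> {p,q,r,s}  [new]
{p,q} --0--> {p,q,r}  [seen]
{p,q} --1--> {p,q,r}  [seen]
{p,q,r} --0--> {p,q,r}  [seen]
{p,q,r} --1--> {p,q,r,s}  [seen]
{p,q,r,s} --0--> {p,q,r,s}  [seen]
{p,q,r,s} --1--> {p,q,r,s}  [seen]
Reachable DFA states: {p}, {q,r}, {p,q}, {p,q,r}, {p,q,r,s}.

5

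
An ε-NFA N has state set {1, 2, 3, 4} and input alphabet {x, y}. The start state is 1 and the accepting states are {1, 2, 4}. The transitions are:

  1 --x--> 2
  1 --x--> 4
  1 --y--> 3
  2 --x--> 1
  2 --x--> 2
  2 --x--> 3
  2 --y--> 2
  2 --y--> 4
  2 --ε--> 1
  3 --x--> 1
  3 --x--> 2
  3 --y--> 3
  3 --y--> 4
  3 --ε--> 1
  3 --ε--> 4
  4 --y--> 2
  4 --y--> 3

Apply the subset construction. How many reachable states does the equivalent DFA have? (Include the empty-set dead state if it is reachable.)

4

Start state of the DFA: {1} (ε-closure of the NFA start).
{1} --x--> {1, 2, 4}  [new]
{1} --y--> {1, 3, 4}  [new]
{1, 2, 4} --x--> {1, 2, 3, 4}  [new]
{1, 2, 4} --y--> {1, 2, 3, 4}  [seen]
{1, 3, 4} --x--> {1, 2, 4}  [seen]
{1, 3, 4} --y--> {1, 2, 3, 4}  [seen]
{1, 2, 3, 4} --x--> {1, 2, 3, 4}  [seen]
{1, 2, 3, 4} --y--> {1, 2, 3, 4}  [seen]
Reachable DFA states: {1}, {1, 2, 4}, {1, 3, 4}, {1, 2, 3, 4}.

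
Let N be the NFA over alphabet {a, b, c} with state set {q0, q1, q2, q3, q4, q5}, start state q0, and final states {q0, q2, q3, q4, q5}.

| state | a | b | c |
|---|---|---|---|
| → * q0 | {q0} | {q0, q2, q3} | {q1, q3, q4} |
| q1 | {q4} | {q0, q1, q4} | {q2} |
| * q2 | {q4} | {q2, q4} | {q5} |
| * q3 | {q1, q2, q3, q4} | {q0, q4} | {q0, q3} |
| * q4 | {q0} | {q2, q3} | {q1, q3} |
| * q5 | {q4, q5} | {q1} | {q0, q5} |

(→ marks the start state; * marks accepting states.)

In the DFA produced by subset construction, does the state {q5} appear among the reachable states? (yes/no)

Start state of the DFA: {q0}.
{q0} --a--> {q0}  [seen]
{q0} --b--> {q0, q2, q3}  [new]
{q0} --c--> {q1, q3, q4}  [new]
{q0, q2, q3} --a--> {q0, q1, q2, q3, q4}  [new]
{q0, q2, q3} --b--> {q0, q2, q3, q4}  [new]
{q0, q2, q3} --c--> {q0, q1, q3, q4, q5}  [new]
{q1, q3, q4} --a--> {q0, q1, q2, q3, q4}  [seen]
{q1, q3, q4} --b--> {q0, q1, q2, q3, q4}  [seen]
{q1, q3, q4} --c--> {q0, q1, q2, q3}  [new]
{q0, q1, q2, q3, q4} --a--> {q0, q1, q2, q3, q4}  [seen]
{q0, q1, q2, q3, q4} --b--> {q0, q1, q2, q3, q4}  [seen]
{q0, q1, q2, q3, q4} --c--> {q0, q1, q2, q3, q4, q5}  [new]
{q0, q2, q3, q4} --a--> {q0, q1, q2, q3, q4}  [seen]
{q0, q2, q3, q4} --b--> {q0, q2, q3, q4}  [seen]
{q0, q2, q3, q4} --c--> {q0, q1, q3, q4, q5}  [seen]
{q0, q1, q3, q4, q5} --a--> {q0, q1, q2, q3, q4, q5}  [seen]
{q0, q1, q3, q4, q5} --b--> {q0, q1, q2, q3, q4}  [seen]
{q0, q1, q3, q4, q5} --c--> {q0, q1, q2, q3, q4, q5}  [seen]
{q0, q1, q2, q3} --a--> {q0, q1, q2, q3, q4}  [seen]
{q0, q1, q2, q3} --b--> {q0, q1, q2, q3, q4}  [seen]
{q0, q1, q2, q3} --c--> {q0, q1, q2, q3, q4, q5}  [seen]
{q0, q1, q2, q3, q4, q5} --a--> {q0, q1, q2, q3, q4, q5}  [seen]
{q0, q1, q2, q3, q4, q5} --b--> {q0, q1, q2, q3, q4}  [seen]
{q0, q1, q2, q3, q4, q5} --c--> {q0, q1, q2, q3, q4, q5}  [seen]
Reachable DFA states: {q0}, {q0, q2, q3}, {q1, q3, q4}, {q0, q1, q2, q3, q4}, {q0, q2, q3, q4}, {q0, q1, q3, q4, q5}, {q0, q1, q2, q3}, {q0, q1, q2, q3, q4, q5}.
{q5} is not among them.

no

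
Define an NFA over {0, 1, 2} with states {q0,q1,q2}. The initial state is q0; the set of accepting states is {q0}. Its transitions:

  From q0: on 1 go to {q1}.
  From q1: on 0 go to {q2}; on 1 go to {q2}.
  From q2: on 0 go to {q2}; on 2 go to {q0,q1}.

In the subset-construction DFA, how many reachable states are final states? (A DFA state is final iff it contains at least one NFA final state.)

Start state of the DFA: {q0}.
{q0} --0--> ∅  [new]
{q0} --1--> {q1}  [new]
{q0} --2--> ∅  [seen]
∅ --0--> ∅  [seen]
∅ --1--> ∅  [seen]
∅ --2--> ∅  [seen]
{q1} --0--> {q2}  [new]
{q1} --1--> {q2}  [seen]
{q1} --2--> ∅  [seen]
{q2} --0--> {q2}  [seen]
{q2} --1--> ∅  [seen]
{q2} --2--> {q0,q1}  [new]
{q0,q1} --0--> {q2}  [seen]
{q0,q1} --1--> {q1,q2}  [new]
{q0,q1} --2--> ∅  [seen]
{q1,q2} --0--> {q2}  [seen]
{q1,q2} --1--> {q2}  [seen]
{q1,q2} --2--> {q0,q1}  [seen]
Reachable DFA states: {q0}, ∅, {q1}, {q2}, {q0,q1}, {q1,q2}.
Accepting DFA states (contain an NFA accepting state): {q0}, {q0,q1}.

2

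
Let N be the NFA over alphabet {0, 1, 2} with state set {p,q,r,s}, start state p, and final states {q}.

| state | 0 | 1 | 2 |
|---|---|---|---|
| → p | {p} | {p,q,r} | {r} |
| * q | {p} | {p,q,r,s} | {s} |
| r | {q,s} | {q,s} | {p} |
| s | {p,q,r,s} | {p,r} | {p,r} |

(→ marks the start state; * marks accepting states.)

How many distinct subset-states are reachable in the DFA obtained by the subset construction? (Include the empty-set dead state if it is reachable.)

8

Start state of the DFA: {p}.
{p} --0--> {p}  [seen]
{p} --1--> {p,q,r}  [new]
{p} --2--> {r}  [new]
{p,q,r} --0--> {p,q,s}  [new]
{p,q,r} --1--> {p,q,r,s}  [new]
{p,q,r} --2--> {p,r,s}  [new]
{r} --0--> {q,s}  [new]
{r} --1--> {q,s}  [seen]
{r} --2--> {p}  [seen]
{p,q,s} --0--> {p,q,r,s}  [seen]
{p,q,s} --1--> {p,q,r,s}  [seen]
{p,q,s} --2--> {p,r,s}  [seen]
{p,q,r,s} --0--> {p,q,r,s}  [seen]
{p,q,r,s} --1--> {p,q,r,s}  [seen]
{p,q,r,s} --2--> {p,r,s}  [seen]
{p,r,s} --0--> {p,q,r,s}  [seen]
{p,r,s} --1--> {p,q,r,s}  [seen]
{p,r,s} --2--> {p,r}  [new]
{q,s} --0--> {p,q,r,s}  [seen]
{q,s} --1--> {p,q,r,s}  [seen]
{q,s} --2--> {p,r,s}  [seen]
{p,r} --0--> {p,q,s}  [seen]
{p,r} --1--> {p,q,r,s}  [seen]
{p,r} --2--> {p,r}  [seen]
Reachable DFA states: {p}, {p,q,r}, {r}, {p,q,s}, {p,q,r,s}, {p,r,s}, {q,s}, {p,r}.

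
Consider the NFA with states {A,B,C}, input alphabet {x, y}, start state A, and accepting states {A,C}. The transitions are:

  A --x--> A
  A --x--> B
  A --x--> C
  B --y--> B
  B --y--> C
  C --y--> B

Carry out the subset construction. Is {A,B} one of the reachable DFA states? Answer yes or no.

Start state of the DFA: {A}.
{A} --x--> {A,B,C}  [new]
{A} --y--> ∅  [new]
{A,B,C} --x--> {A,B,C}  [seen]
{A,B,C} --y--> {B,C}  [new]
∅ --x--> ∅  [seen]
∅ --y--> ∅  [seen]
{B,C} --x--> ∅  [seen]
{B,C} --y--> {B,C}  [seen]
Reachable DFA states: {A}, {A,B,C}, ∅, {B,C}.
{A,B} is not among them.

no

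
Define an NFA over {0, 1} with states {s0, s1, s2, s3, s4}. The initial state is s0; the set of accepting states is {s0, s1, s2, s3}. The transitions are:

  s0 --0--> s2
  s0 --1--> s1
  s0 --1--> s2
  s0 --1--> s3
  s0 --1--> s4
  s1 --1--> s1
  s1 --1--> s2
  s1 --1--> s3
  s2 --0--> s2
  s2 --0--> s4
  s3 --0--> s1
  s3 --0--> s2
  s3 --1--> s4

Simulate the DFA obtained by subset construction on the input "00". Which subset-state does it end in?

{s2, s4}

Start: {s0}.
δ(s0,0) = {s2}.
Union: {s2}.
After 0: {s2}.
δ(s2,0) = {s2, s4}.
Union: {s2, s4}.
After 0: {s2, s4}.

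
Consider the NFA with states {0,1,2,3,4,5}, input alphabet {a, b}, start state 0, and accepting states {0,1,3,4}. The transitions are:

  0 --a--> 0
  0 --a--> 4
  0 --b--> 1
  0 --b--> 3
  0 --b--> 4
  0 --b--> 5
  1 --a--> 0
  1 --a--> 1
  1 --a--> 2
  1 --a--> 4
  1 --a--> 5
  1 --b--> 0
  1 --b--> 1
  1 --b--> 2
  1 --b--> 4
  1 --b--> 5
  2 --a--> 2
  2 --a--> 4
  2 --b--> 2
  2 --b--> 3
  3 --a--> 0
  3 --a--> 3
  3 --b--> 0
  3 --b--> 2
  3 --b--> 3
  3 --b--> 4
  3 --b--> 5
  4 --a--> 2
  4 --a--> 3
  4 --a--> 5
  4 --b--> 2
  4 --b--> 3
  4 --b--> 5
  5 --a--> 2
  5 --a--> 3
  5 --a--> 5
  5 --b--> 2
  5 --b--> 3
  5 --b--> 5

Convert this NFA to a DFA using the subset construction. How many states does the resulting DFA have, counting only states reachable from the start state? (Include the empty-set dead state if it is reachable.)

6

Start state of the DFA: {0}.
{0} --a--> {0,4}  [new]
{0} --b--> {1,3,4,5}  [new]
{0,4} --a--> {0,2,3,4,5}  [new]
{0,4} --b--> {1,2,3,4,5}  [new]
{1,3,4,5} --a--> {0,1,2,3,4,5}  [new]
{1,3,4,5} --b--> {0,1,2,3,4,5}  [seen]
{0,2,3,4,5} --a--> {0,2,3,4,5}  [seen]
{0,2,3,4,5} --b--> {0,1,2,3,4,5}  [seen]
{1,2,3,4,5} --a--> {0,1,2,3,4,5}  [seen]
{1,2,3,4,5} --b--> {0,1,2,3,4,5}  [seen]
{0,1,2,3,4,5} --a--> {0,1,2,3,4,5}  [seen]
{0,1,2,3,4,5} --b--> {0,1,2,3,4,5}  [seen]
Reachable DFA states: {0}, {0,4}, {1,3,4,5}, {0,2,3,4,5}, {1,2,3,4,5}, {0,1,2,3,4,5}.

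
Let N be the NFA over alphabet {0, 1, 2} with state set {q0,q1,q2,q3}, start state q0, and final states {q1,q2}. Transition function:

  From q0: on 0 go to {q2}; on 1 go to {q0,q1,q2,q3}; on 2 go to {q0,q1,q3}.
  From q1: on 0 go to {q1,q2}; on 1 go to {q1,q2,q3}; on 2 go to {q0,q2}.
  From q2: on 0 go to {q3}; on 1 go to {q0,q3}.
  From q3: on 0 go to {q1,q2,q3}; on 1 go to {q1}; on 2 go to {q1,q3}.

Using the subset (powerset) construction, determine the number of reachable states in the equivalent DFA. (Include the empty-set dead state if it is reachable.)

13

Start state of the DFA: {q0}.
{q0} --0--> {q2}  [new]
{q0} --1--> {q0,q1,q2,q3}  [new]
{q0} --2--> {q0,q1,q3}  [new]
{q2} --0--> {q3}  [new]
{q2} --1--> {q0,q3}  [new]
{q2} --2--> ∅  [new]
{q0,q1,q2,q3} --0--> {q1,q2,q3}  [new]
{q0,q1,q2,q3} --1--> {q0,q1,q2,q3}  [seen]
{q0,q1,q2,q3} --2--> {q0,q1,q2,q3}  [seen]
{q0,q1,q3} --0--> {q1,q2,q3}  [seen]
{q0,q1,q3} --1--> {q0,q1,q2,q3}  [seen]
{q0,q1,q3} --2--> {q0,q1,q2,q3}  [seen]
{q3} --0--> {q1,q2,q3}  [seen]
{q3} --1--> {q1}  [new]
{q3} --2--> {q1,q3}  [new]
{q0,q3} --0--> {q1,q2,q3}  [seen]
{q0,q3} --1--> {q0,q1,q2,q3}  [seen]
{q0,q3} --2--> {q0,q1,q3}  [seen]
∅ --0--> ∅  [seen]
∅ --1--> ∅  [seen]
∅ --2--> ∅  [seen]
{q1,q2,q3} --0--> {q1,q2,q3}  [seen]
{q1,q2,q3} --1--> {q0,q1,q2,q3}  [seen]
{q1,q2,q3} --2--> {q0,q1,q2,q3}  [seen]
{q1} --0--> {q1,q2}  [new]
{q1} --1--> {q1,q2,q3}  [seen]
{q1} --2--> {q0,q2}  [new]
{q1,q3} --0--> {q1,q2,q3}  [seen]
{q1,q3} --1--> {q1,q2,q3}  [seen]
{q1,q3} --2--> {q0,q1,q2,q3}  [seen]
{q1,q2} --0--> {q1,q2,q3}  [seen]
{q1,q2} --1--> {q0,q1,q2,q3}  [seen]
{q1,q2} --2--> {q0,q2}  [seen]
{q0,q2} --0--> {q2,q3}  [new]
{q0,q2} --1--> {q0,q1,q2,q3}  [seen]
{q0,q2} --2--> {q0,q1,q3}  [seen]
{q2,q3} --0--> {q1,q2,q3}  [seen]
{q2,q3} --1--> {q0,q1,q3}  [seen]
{q2,q3} --2--> {q1,q3}  [seen]
Reachable DFA states: {q0}, {q2}, {q0,q1,q2,q3}, {q0,q1,q3}, {q3}, {q0,q3}, ∅, {q1,q2,q3}, {q1}, {q1,q3}, {q1,q2}, {q0,q2}, {q2,q3}.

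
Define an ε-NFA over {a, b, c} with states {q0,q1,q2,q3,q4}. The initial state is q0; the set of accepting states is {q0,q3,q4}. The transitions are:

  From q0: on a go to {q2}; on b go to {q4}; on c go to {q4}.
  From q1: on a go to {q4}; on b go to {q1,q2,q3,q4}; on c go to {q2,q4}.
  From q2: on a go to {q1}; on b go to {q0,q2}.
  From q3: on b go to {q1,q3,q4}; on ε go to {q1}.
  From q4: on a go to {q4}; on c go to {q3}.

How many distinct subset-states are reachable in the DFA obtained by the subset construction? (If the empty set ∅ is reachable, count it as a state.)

15

Start state of the DFA: {q0} (ε-closure of the NFA start).
{q0} --a--> {q2}  [new]
{q0} --b--> {q4}  [new]
{q0} --c--> {q4}  [seen]
{q2} --a--> {q1}  [new]
{q2} --b--> {q0,q2}  [new]
{q2} --c--> ∅  [new]
{q4} --a--> {q4}  [seen]
{q4} --b--> ∅  [seen]
{q4} --c--> {q1,q3}  [new]
{q1} --a--> {q4}  [seen]
{q1} --b--> {q1,q2,q3,q4}  [new]
{q1} --c--> {q2,q4}  [new]
{q0,q2} --a--> {q1,q2}  [new]
{q0,q2} --b--> {q0,q2,q4}  [new]
{q0,q2} --c--> {q4}  [seen]
∅ --a--> ∅  [seen]
∅ --b--> ∅  [seen]
∅ --c--> ∅  [seen]
{q1,q3} --a--> {q4}  [seen]
{q1,q3} --b--> {q1,q2,q3,q4}  [seen]
{q1,q3} --c--> {q2,q4}  [seen]
{q1,q2,q3,q4} --a--> {q1,q4}  [new]
{q1,q2,q3,q4} --b--> {q0,q1,q2,q3,q4}  [new]
{q1,q2,q3,q4} --c--> {q1,q2,q3,q4}  [seen]
{q2,q4} --a--> {q1,q4}  [seen]
{q2,q4} --b--> {q0,q2}  [seen]
{q2,q4} --c--> {q1,q3}  [seen]
{q1,q2} --a--> {q1,q4}  [seen]
{q1,q2} --b--> {q0,q1,q2,q3,q4}  [seen]
{q1,q2} --c--> {q2,q4}  [seen]
{q0,q2,q4} --a--> {q1,q2,q4}  [new]
{q0,q2,q4} --b--> {q0,q2,q4}  [seen]
{q0,q2,q4} --c--> {q1,q3,q4}  [new]
{q1,q4} --a--> {q4}  [seen]
{q1,q4} --b--> {q1,q2,q3,q4}  [seen]
{q1,q4} --c--> {q1,q2,q3,q4}  [seen]
{q0,q1,q2,q3,q4} --a--> {q1,q2,q4}  [seen]
{q0,q1,q2,q3,q4} --b--> {q0,q1,q2,q3,q4}  [seen]
{q0,q1,q2,q3,q4} --c--> {q1,q2,q3,q4}  [seen]
{q1,q2,q4} --a--> {q1,q4}  [seen]
{q1,q2,q4} --b--> {q0,q1,q2,q3,q4}  [seen]
{q1,q2,q4} --c--> {q1,q2,q3,q4}  [seen]
{q1,q3,q4} --a--> {q4}  [seen]
{q1,q3,q4} --b--> {q1,q2,q3,q4}  [seen]
{q1,q3,q4} --c--> {q1,q2,q3,q4}  [seen]
Reachable DFA states: {q0}, {q2}, {q4}, {q1}, {q0,q2}, ∅, {q1,q3}, {q1,q2,q3,q4}, {q2,q4}, {q1,q2}, {q0,q2,q4}, {q1,q4}, {q0,q1,q2,q3,q4}, {q1,q2,q4}, {q1,q3,q4}.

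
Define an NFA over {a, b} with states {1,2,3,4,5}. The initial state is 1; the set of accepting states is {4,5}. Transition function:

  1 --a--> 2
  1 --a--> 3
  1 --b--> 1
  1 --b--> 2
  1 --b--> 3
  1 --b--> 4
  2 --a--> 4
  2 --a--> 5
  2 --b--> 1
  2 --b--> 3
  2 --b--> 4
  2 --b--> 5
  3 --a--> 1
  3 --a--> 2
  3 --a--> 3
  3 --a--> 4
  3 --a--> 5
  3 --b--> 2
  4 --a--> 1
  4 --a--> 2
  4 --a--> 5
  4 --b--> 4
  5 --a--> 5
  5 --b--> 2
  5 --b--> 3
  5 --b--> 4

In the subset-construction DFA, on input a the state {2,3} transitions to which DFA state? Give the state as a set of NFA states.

δ(2,a) = {4,5}; δ(3,a) = {1,2,3,4,5}.
Union: {1,2,3,4,5}.

{1,2,3,4,5}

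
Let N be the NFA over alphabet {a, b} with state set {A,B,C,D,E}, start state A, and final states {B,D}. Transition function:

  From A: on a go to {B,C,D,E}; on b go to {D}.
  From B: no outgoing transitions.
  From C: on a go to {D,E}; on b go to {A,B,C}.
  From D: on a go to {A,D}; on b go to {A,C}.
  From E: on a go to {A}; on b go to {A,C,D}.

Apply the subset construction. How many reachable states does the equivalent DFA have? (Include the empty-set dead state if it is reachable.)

9

Start state of the DFA: {A}.
{A} --a--> {B,C,D,E}  [new]
{A} --b--> {D}  [new]
{B,C,D,E} --a--> {A,D,E}  [new]
{B,C,D,E} --b--> {A,B,C,D}  [new]
{D} --a--> {A,D}  [new]
{D} --b--> {A,C}  [new]
{A,D,E} --a--> {A,B,C,D,E}  [new]
{A,D,E} --b--> {A,C,D}  [new]
{A,B,C,D} --a--> {A,B,C,D,E}  [seen]
{A,B,C,D} --b--> {A,B,C,D}  [seen]
{A,D} --a--> {A,B,C,D,E}  [seen]
{A,D} --b--> {A,C,D}  [seen]
{A,C} --a--> {B,C,D,E}  [seen]
{A,C} --b--> {A,B,C,D}  [seen]
{A,B,C,D,E} --a--> {A,B,C,D,E}  [seen]
{A,B,C,D,E} --b--> {A,B,C,D}  [seen]
{A,C,D} --a--> {A,B,C,D,E}  [seen]
{A,C,D} --b--> {A,B,C,D}  [seen]
Reachable DFA states: {A}, {B,C,D,E}, {D}, {A,D,E}, {A,B,C,D}, {A,D}, {A,C}, {A,B,C,D,E}, {A,C,D}.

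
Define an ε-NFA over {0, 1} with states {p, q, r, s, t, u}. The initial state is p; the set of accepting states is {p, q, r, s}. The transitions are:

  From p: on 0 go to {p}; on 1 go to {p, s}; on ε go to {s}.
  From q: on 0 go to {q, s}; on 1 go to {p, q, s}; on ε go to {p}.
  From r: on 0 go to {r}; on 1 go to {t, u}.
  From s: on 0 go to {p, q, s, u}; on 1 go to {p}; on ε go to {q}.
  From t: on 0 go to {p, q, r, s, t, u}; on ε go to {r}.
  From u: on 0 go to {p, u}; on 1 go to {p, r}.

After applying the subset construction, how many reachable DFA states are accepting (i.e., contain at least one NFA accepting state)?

5

Start state of the DFA: {p, q, s} (ε-closure of the NFA start).
{p, q, s} --0--> {p, q, s, u}  [new]
{p, q, s} --1--> {p, q, s}  [seen]
{p, q, s, u} --0--> {p, q, s, u}  [seen]
{p, q, s, u} --1--> {p, q, r, s}  [new]
{p, q, r, s} --0--> {p, q, r, s, u}  [new]
{p, q, r, s} --1--> {p, q, r, s, t, u}  [new]
{p, q, r, s, u} --0--> {p, q, r, s, u}  [seen]
{p, q, r, s, u} --1--> {p, q, r, s, t, u}  [seen]
{p, q, r, s, t, u} --0--> {p, q, r, s, t, u}  [seen]
{p, q, r, s, t, u} --1--> {p, q, r, s, t, u}  [seen]
Reachable DFA states: {p, q, s}, {p, q, s, u}, {p, q, r, s}, {p, q, r, s, u}, {p, q, r, s, t, u}.
Accepting DFA states (contain an NFA accepting state): {p, q, s}, {p, q, s, u}, {p, q, r, s}, {p, q, r, s, u}, {p, q, r, s, t, u}.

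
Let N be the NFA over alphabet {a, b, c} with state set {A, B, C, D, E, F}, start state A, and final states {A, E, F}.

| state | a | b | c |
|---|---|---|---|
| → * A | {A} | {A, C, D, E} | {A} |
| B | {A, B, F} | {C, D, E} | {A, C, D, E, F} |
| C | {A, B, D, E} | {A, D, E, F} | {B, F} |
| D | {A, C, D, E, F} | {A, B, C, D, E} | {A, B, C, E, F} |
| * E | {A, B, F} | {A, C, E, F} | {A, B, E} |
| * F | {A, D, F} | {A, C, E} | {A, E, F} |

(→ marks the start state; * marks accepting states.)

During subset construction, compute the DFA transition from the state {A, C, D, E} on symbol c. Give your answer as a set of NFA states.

δ(A,c) = {A}; δ(C,c) = {B, F}; δ(D,c) = {A, B, C, E, F}; δ(E,c) = {A, B, E}.
Union: {A, B, C, E, F}.

{A, B, C, E, F}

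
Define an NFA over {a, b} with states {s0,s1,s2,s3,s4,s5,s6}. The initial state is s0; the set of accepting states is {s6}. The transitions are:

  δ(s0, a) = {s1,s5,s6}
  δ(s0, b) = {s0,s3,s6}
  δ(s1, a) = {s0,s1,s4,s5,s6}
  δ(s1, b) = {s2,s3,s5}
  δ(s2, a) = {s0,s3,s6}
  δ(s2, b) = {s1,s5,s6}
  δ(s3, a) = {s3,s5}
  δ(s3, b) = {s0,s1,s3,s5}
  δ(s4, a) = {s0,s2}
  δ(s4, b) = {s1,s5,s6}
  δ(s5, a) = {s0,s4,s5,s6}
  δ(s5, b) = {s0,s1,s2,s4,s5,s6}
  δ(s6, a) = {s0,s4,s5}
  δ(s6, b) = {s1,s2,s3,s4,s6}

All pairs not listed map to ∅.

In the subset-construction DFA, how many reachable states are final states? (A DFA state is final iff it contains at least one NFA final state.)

6

Start state of the DFA: {s0}.
{s0} --a--> {s1,s5,s6}  [new]
{s0} --b--> {s0,s3,s6}  [new]
{s1,s5,s6} --a--> {s0,s1,s4,s5,s6}  [new]
{s1,s5,s6} --b--> {s0,s1,s2,s3,s4,s5,s6}  [new]
{s0,s3,s6} --a--> {s0,s1,s3,s4,s5,s6}  [new]
{s0,s3,s6} --b--> {s0,s1,s2,s3,s4,s5,s6}  [seen]
{s0,s1,s4,s5,s6} --a--> {s0,s1,s2,s4,s5,s6}  [new]
{s0,s1,s4,s5,s6} --b--> {s0,s1,s2,s3,s4,s5,s6}  [seen]
{s0,s1,s2,s3,s4,s5,s6} --a--> {s0,s1,s2,s3,s4,s5,s6}  [seen]
{s0,s1,s2,s3,s4,s5,s6} --b--> {s0,s1,s2,s3,s4,s5,s6}  [seen]
{s0,s1,s3,s4,s5,s6} --a--> {s0,s1,s2,s3,s4,s5,s6}  [seen]
{s0,s1,s3,s4,s5,s6} --b--> {s0,s1,s2,s3,s4,s5,s6}  [seen]
{s0,s1,s2,s4,s5,s6} --a--> {s0,s1,s2,s3,s4,s5,s6}  [seen]
{s0,s1,s2,s4,s5,s6} --b--> {s0,s1,s2,s3,s4,s5,s6}  [seen]
Reachable DFA states: {s0}, {s1,s5,s6}, {s0,s3,s6}, {s0,s1,s4,s5,s6}, {s0,s1,s2,s3,s4,s5,s6}, {s0,s1,s3,s4,s5,s6}, {s0,s1,s2,s4,s5,s6}.
Accepting DFA states (contain an NFA accepting state): {s1,s5,s6}, {s0,s3,s6}, {s0,s1,s4,s5,s6}, {s0,s1,s2,s3,s4,s5,s6}, {s0,s1,s3,s4,s5,s6}, {s0,s1,s2,s4,s5,s6}.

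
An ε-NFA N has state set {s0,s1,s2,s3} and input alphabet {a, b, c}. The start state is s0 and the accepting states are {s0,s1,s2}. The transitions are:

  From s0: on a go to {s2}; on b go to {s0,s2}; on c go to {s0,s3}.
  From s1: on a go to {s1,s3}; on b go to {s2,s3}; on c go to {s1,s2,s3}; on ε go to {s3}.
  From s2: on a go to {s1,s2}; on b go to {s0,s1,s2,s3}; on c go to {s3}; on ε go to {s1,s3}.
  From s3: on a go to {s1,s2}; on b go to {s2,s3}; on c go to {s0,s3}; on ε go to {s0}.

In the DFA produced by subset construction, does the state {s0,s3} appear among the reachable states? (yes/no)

yes

Start state of the DFA: {s0} (ε-closure of the NFA start).
{s0} --a--> {s0,s1,s2,s3}  [new]
{s0} --b--> {s0,s1,s2,s3}  [seen]
{s0} --c--> {s0,s3}  [new]
{s0,s1,s2,s3} --a--> {s0,s1,s2,s3}  [seen]
{s0,s1,s2,s3} --b--> {s0,s1,s2,s3}  [seen]
{s0,s1,s2,s3} --c--> {s0,s1,s2,s3}  [seen]
{s0,s3} --a--> {s0,s1,s2,s3}  [seen]
{s0,s3} --b--> {s0,s1,s2,s3}  [seen]
{s0,s3} --c--> {s0,s3}  [seen]
Reachable DFA states: {s0}, {s0,s1,s2,s3}, {s0,s3}.
{s0,s3} is among them.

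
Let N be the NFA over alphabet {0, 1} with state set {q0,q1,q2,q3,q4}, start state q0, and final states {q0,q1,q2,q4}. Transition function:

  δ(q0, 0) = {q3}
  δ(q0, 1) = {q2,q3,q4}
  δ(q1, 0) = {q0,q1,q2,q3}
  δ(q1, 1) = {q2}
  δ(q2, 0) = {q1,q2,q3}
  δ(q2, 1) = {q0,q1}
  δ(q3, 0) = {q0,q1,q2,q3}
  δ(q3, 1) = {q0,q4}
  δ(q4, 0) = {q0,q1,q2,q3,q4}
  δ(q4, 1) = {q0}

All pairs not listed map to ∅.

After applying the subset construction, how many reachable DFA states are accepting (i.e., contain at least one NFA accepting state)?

Start state of the DFA: {q0}.
{q0} --0--> {q3}  [new]
{q0} --1--> {q2,q3,q4}  [new]
{q3} --0--> {q0,q1,q2,q3}  [new]
{q3} --1--> {q0,q4}  [new]
{q2,q3,q4} --0--> {q0,q1,q2,q3,q4}  [new]
{q2,q3,q4} --1--> {q0,q1,q4}  [new]
{q0,q1,q2,q3} --0--> {q0,q1,q2,q3}  [seen]
{q0,q1,q2,q3} --1--> {q0,q1,q2,q3,q4}  [seen]
{q0,q4} --0--> {q0,q1,q2,q3,q4}  [seen]
{q0,q4} --1--> {q0,q2,q3,q4}  [new]
{q0,q1,q2,q3,q4} --0--> {q0,q1,q2,q3,q4}  [seen]
{q0,q1,q2,q3,q4} --1--> {q0,q1,q2,q3,q4}  [seen]
{q0,q1,q4} --0--> {q0,q1,q2,q3,q4}  [seen]
{q0,q1,q4} --1--> {q0,q2,q3,q4}  [seen]
{q0,q2,q3,q4} --0--> {q0,q1,q2,q3,q4}  [seen]
{q0,q2,q3,q4} --1--> {q0,q1,q2,q3,q4}  [seen]
Reachable DFA states: {q0}, {q3}, {q2,q3,q4}, {q0,q1,q2,q3}, {q0,q4}, {q0,q1,q2,q3,q4}, {q0,q1,q4}, {q0,q2,q3,q4}.
Accepting DFA states (contain an NFA accepting state): {q0}, {q2,q3,q4}, {q0,q1,q2,q3}, {q0,q4}, {q0,q1,q2,q3,q4}, {q0,q1,q4}, {q0,q2,q3,q4}.

7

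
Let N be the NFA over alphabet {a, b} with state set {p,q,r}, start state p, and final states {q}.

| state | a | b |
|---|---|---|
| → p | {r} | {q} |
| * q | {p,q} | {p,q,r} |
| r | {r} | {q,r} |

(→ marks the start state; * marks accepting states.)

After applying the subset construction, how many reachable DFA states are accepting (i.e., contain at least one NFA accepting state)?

Start state of the DFA: {p}.
{p} --a--> {r}  [new]
{p} --b--> {q}  [new]
{r} --a--> {r}  [seen]
{r} --b--> {q,r}  [new]
{q} --a--> {p,q}  [new]
{q} --b--> {p,q,r}  [new]
{q,r} --a--> {p,q,r}  [seen]
{q,r} --b--> {p,q,r}  [seen]
{p,q} --a--> {p,q,r}  [seen]
{p,q} --b--> {p,q,r}  [seen]
{p,q,r} --a--> {p,q,r}  [seen]
{p,q,r} --b--> {p,q,r}  [seen]
Reachable DFA states: {p}, {r}, {q}, {q,r}, {p,q}, {p,q,r}.
Accepting DFA states (contain an NFA accepting state): {q}, {q,r}, {p,q}, {p,q,r}.

4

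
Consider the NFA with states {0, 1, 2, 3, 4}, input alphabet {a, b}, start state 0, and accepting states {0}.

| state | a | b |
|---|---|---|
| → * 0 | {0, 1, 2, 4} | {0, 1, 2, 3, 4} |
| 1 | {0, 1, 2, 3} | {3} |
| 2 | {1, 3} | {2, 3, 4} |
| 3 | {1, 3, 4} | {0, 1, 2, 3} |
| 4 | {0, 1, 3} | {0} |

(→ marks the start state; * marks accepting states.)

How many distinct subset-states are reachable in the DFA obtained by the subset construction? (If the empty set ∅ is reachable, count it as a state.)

3

Start state of the DFA: {0}.
{0} --a--> {0, 1, 2, 4}  [new]
{0} --b--> {0, 1, 2, 3, 4}  [new]
{0, 1, 2, 4} --a--> {0, 1, 2, 3, 4}  [seen]
{0, 1, 2, 4} --b--> {0, 1, 2, 3, 4}  [seen]
{0, 1, 2, 3, 4} --a--> {0, 1, 2, 3, 4}  [seen]
{0, 1, 2, 3, 4} --b--> {0, 1, 2, 3, 4}  [seen]
Reachable DFA states: {0}, {0, 1, 2, 4}, {0, 1, 2, 3, 4}.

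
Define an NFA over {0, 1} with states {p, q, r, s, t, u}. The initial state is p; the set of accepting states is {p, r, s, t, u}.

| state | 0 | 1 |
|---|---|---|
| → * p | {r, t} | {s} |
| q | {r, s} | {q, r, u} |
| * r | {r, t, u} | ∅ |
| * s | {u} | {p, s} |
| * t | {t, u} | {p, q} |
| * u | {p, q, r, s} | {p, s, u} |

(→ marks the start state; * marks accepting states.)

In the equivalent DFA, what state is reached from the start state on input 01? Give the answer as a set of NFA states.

Start: {p}.
δ(p,0) = {r, t}.
Union: {r, t}.
After 0: {r, t}.
δ(r,1) = ∅; δ(t,1) = {p, q}.
Union: {p, q}.
After 1: {p, q}.

{p, q}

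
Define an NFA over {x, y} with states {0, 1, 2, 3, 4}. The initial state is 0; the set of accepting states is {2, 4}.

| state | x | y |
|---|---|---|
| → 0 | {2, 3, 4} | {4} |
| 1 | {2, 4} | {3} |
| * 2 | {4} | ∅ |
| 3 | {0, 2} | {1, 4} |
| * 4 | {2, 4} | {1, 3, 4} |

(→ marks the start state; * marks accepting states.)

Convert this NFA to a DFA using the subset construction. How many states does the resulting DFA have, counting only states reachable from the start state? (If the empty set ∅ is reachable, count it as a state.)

Start state of the DFA: {0}.
{0} --x--> {2, 3, 4}  [new]
{0} --y--> {4}  [new]
{2, 3, 4} --x--> {0, 2, 4}  [new]
{2, 3, 4} --y--> {1, 3, 4}  [new]
{4} --x--> {2, 4}  [new]
{4} --y--> {1, 3, 4}  [seen]
{0, 2, 4} --x--> {2, 3, 4}  [seen]
{0, 2, 4} --y--> {1, 3, 4}  [seen]
{1, 3, 4} --x--> {0, 2, 4}  [seen]
{1, 3, 4} --y--> {1, 3, 4}  [seen]
{2, 4} --x--> {2, 4}  [seen]
{2, 4} --y--> {1, 3, 4}  [seen]
Reachable DFA states: {0}, {2, 3, 4}, {4}, {0, 2, 4}, {1, 3, 4}, {2, 4}.

6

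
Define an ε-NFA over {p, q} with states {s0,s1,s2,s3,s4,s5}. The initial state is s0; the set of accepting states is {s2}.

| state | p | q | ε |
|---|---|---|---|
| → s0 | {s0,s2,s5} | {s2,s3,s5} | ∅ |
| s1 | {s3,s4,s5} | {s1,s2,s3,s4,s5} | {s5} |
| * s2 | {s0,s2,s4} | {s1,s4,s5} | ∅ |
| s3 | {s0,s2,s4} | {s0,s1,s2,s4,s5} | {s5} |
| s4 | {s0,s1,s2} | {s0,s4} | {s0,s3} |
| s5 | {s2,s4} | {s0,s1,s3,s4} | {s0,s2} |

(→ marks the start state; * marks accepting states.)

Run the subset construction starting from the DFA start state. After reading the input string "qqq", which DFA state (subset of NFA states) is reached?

Start: {s0}.
δ(s0,q) = {s2,s3,s5}.
Union: {s2,s3,s5}.
ε-closure gives {s0,s2,s3,s5}.
After q: {s0,s2,s3,s5}.
δ(s0,q) = {s2,s3,s5}; δ(s2,q) = {s1,s4,s5}; δ(s3,q) = {s0,s1,s2,s4,s5}; δ(s5,q) = {s0,s1,s3,s4}.
Union: {s0,s1,s2,s3,s4,s5}.
After q: {s0,s1,s2,s3,s4,s5}.
δ(s0,q) = {s2,s3,s5}; δ(s1,q) = {s1,s2,s3,s4,s5}; δ(s2,q) = {s1,s4,s5}; δ(s3,q) = {s0,s1,s2,s4,s5}; δ(s4,q) = {s0,s4}; δ(s5,q) = {s0,s1,s3,s4}.
Union: {s0,s1,s2,s3,s4,s5}.
After q: {s0,s1,s2,s3,s4,s5}.

{s0,s1,s2,s3,s4,s5}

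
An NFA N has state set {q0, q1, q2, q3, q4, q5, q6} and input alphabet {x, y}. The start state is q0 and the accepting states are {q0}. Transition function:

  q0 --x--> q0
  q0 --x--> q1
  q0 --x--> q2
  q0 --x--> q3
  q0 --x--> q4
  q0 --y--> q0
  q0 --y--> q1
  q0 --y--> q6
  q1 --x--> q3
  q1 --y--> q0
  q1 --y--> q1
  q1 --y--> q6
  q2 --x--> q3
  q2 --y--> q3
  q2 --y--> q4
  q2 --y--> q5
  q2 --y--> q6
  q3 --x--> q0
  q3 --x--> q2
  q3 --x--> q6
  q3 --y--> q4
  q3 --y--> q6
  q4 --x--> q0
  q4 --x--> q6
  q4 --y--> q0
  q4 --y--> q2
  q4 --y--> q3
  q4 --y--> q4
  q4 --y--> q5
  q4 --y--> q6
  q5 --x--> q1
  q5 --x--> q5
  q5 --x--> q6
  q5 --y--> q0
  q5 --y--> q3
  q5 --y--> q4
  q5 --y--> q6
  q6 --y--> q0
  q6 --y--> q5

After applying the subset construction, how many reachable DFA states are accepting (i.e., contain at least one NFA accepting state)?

7

Start state of the DFA: {q0}.
{q0} --x--> {q0, q1, q2, q3, q4}  [new]
{q0} --y--> {q0, q1, q6}  [new]
{q0, q1, q2, q3, q4} --x--> {q0, q1, q2, q3, q4, q6}  [new]
{q0, q1, q2, q3, q4} --y--> {q0, q1, q2, q3, q4, q5, q6}  [new]
{q0, q1, q6} --x--> {q0, q1, q2, q3, q4}  [seen]
{q0, q1, q6} --y--> {q0, q1, q5, q6}  [new]
{q0, q1, q2, q3, q4, q6} --x--> {q0, q1, q2, q3, q4, q6}  [seen]
{q0, q1, q2, q3, q4, q6} --y--> {q0, q1, q2, q3, q4, q5, q6}  [seen]
{q0, q1, q2, q3, q4, q5, q6} --x--> {q0, q1, q2, q3, q4, q5, q6}  [seen]
{q0, q1, q2, q3, q4, q5, q6} --y--> {q0, q1, q2, q3, q4, q5, q6}  [seen]
{q0, q1, q5, q6} --x--> {q0, q1, q2, q3, q4, q5, q6}  [seen]
{q0, q1, q5, q6} --y--> {q0, q1, q3, q4, q5, q6}  [new]
{q0, q1, q3, q4, q5, q6} --x--> {q0, q1, q2, q3, q4, q5, q6}  [seen]
{q0, q1, q3, q4, q5, q6} --y--> {q0, q1, q2, q3, q4, q5, q6}  [seen]
Reachable DFA states: {q0}, {q0, q1, q2, q3, q4}, {q0, q1, q6}, {q0, q1, q2, q3, q4, q6}, {q0, q1, q2, q3, q4, q5, q6}, {q0, q1, q5, q6}, {q0, q1, q3, q4, q5, q6}.
Accepting DFA states (contain an NFA accepting state): {q0}, {q0, q1, q2, q3, q4}, {q0, q1, q6}, {q0, q1, q2, q3, q4, q6}, {q0, q1, q2, q3, q4, q5, q6}, {q0, q1, q5, q6}, {q0, q1, q3, q4, q5, q6}.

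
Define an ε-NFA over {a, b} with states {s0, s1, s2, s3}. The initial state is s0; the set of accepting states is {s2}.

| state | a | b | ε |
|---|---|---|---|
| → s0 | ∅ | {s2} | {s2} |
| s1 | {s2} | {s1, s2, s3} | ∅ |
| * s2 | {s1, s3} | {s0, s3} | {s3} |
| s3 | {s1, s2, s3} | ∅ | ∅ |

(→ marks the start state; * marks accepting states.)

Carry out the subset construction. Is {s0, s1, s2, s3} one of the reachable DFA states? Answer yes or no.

Start state of the DFA: {s0, s2, s3} (ε-closure of the NFA start).
{s0, s2, s3} --a--> {s1, s2, s3}  [new]
{s0, s2, s3} --b--> {s0, s2, s3}  [seen]
{s1, s2, s3} --a--> {s1, s2, s3}  [seen]
{s1, s2, s3} --b--> {s0, s1, s2, s3}  [new]
{s0, s1, s2, s3} --a--> {s1, s2, s3}  [seen]
{s0, s1, s2, s3} --b--> {s0, s1, s2, s3}  [seen]
Reachable DFA states: {s0, s2, s3}, {s1, s2, s3}, {s0, s1, s2, s3}.
{s0, s1, s2, s3} is among them.

yes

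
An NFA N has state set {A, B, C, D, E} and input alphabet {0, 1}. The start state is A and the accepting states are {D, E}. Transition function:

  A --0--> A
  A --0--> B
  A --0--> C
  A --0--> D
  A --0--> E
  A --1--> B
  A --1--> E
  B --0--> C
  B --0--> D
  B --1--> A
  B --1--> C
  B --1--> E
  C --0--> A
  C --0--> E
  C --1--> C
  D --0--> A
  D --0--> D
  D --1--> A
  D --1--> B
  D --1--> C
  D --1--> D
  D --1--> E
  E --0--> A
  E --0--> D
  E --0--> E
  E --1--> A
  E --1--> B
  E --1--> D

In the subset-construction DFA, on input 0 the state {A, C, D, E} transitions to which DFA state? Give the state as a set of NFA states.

{A, B, C, D, E}

δ(A,0) = {A, B, C, D, E}; δ(C,0) = {A, E}; δ(D,0) = {A, D}; δ(E,0) = {A, D, E}.
Union: {A, B, C, D, E}.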